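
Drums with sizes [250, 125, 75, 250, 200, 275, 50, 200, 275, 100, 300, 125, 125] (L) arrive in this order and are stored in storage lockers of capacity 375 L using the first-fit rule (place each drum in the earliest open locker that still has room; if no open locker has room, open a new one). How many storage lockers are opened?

  250 → locker 1 (new)  [load 250/375]
  125 → locker 1  [load 375/375]
  75 → locker 2 (new)  [load 75/375]
  250 → locker 2  [load 325/375]
  200 → locker 3 (new)  [load 200/375]
  275 → locker 4 (new)  [load 275/375]
  50 → locker 2  [load 375/375]
  200 → locker 5 (new)  [load 200/375]
  275 → locker 6 (new)  [load 275/375]
  100 → locker 3  [load 300/375]
  300 → locker 7 (new)  [load 300/375]
  125 → locker 5  [load 325/375]
  125 → locker 8 (new)  [load 125/375]
8 storage lockers opened.

8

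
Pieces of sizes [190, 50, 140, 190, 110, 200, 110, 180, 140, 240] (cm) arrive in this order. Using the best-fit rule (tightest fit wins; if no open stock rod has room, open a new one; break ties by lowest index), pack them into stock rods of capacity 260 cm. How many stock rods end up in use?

  190 → stock rod 1 (new)  [load 190/260]
  50 → stock rod 1  [load 240/260]
  140 → stock rod 2 (new)  [load 140/260]
  190 → stock rod 3 (new)  [load 190/260]
  110 → stock rod 2  [load 250/260]
  200 → stock rod 4 (new)  [load 200/260]
  110 → stock rod 5 (new)  [load 110/260]
  180 → stock rod 6 (new)  [load 180/260]
  140 → stock rod 5  [load 250/260]
  240 → stock rod 7 (new)  [load 240/260]
7 stock rods opened.

7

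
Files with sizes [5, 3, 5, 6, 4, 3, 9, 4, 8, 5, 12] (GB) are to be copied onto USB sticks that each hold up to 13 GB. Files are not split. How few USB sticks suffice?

Total = 12 + 9 + 8 + 6 + 5 + 5 + 5 + 4 + 4 + 3 + 3 = 64 GB.
Lower bound: ⌈64/13⌉ = 5 USB sticks.
A packing using 5 USB sticks:
  USB stick 1: 12 = 12
  USB stick 2: 9 + 4 = 13
  USB stick 3: 8 + 5 = 13
  USB stick 4: 6 + 4 + 3 = 13
  USB stick 5: 5 + 5 + 3 = 13
This matches the lower bound, so 5 is optimal.

5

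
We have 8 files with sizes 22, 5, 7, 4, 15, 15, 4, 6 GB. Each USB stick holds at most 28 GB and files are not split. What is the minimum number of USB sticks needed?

3

Total = 22 + 15 + 15 + 7 + 6 + 5 + 4 + 4 = 78 GB.
Lower bound: ⌈78/28⌉ = 3 USB sticks.
A packing using 3 USB sticks:
  USB stick 1: 22 + 6 = 28
  USB stick 2: 15 + 7 + 5 = 27
  USB stick 3: 15 + 4 + 4 = 23
This matches the lower bound, so 3 is optimal.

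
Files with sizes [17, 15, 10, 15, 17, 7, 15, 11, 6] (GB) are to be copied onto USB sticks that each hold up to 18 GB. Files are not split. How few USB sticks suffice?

Total = 17 + 17 + 15 + 15 + 15 + 11 + 10 + 7 + 6 = 113 GB.
Lower bound: ⌈113/18⌉ = 7 USB sticks.
A packing using 7 USB sticks:
  USB stick 1: 17 = 17
  USB stick 2: 17 = 17
  USB stick 3: 15 = 15
  USB stick 4: 15 = 15
  USB stick 5: 15 = 15
  USB stick 6: 11 + 7 = 18
  USB stick 7: 10 + 6 = 16
This matches the lower bound, so 7 is optimal.

7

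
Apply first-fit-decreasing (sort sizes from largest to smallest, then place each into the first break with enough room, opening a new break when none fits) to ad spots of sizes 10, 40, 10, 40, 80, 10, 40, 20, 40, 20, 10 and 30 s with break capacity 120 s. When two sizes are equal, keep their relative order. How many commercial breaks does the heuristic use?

3

Sorted descending: 80, 40, 40, 40, 40, 30, 20, 20, 10, 10, 10, 10.
  80 → break 1 (new)  [load 80/120]
  40 → break 1  [load 120/120]
  40 → break 2 (new)  [load 40/120]
  40 → break 2  [load 80/120]
  40 → break 2  [load 120/120]
  30 → break 3 (new)  [load 30/120]
  20 → break 3  [load 50/120]
  20 → break 3  [load 70/120]
  10 → break 3  [load 80/120]
  10 → break 3  [load 90/120]
  10 → break 3  [load 100/120]
  10 → break 3  [load 110/120]
3 commercial breaks opened.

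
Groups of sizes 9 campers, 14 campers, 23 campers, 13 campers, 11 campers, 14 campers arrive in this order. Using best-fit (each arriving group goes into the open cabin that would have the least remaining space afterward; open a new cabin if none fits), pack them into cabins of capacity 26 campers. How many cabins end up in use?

4

  9 → cabin 1 (new)  [load 9/26]
  14 → cabin 1  [load 23/26]
  23 → cabin 2 (new)  [load 23/26]
  13 → cabin 3 (new)  [load 13/26]
  11 → cabin 3  [load 24/26]
  14 → cabin 4 (new)  [load 14/26]
4 cabins opened.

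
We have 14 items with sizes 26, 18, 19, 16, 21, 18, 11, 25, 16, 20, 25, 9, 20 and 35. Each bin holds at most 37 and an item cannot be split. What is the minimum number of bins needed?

9

Total = 35 + 26 + 25 + 25 + 21 + 20 + 20 + 19 + 18 + 18 + 16 + 16 + 11 + 9 = 279.
Lower bound: ⌈279/37⌉ = 8 bins.
A packing using 9 bins:
  bin 1: 35 = 35
  bin 2: 26 + 11 = 37
  bin 3: 25 + 9 = 34
  bin 4: 25 = 25
  bin 5: 21 + 16 = 37
  bin 6: 20 + 16 = 36
  bin 7: 20 = 20
  bin 8: 19 + 18 = 37
  bin 9: 18 = 18
No arrangement into 8 bins stays within capacity, so 9 is optimal.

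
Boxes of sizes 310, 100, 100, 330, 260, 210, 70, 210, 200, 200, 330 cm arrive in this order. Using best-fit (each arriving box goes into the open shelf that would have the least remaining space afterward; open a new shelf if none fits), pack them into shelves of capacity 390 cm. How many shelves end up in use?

  310 → shelf 1 (new)  [load 310/390]
  100 → shelf 2 (new)  [load 100/390]
  100 → shelf 2  [load 200/390]
  330 → shelf 3 (new)  [load 330/390]
  260 → shelf 4 (new)  [load 260/390]
  210 → shelf 5 (new)  [load 210/390]
  70 → shelf 1  [load 380/390]
  210 → shelf 6 (new)  [load 210/390]
  200 → shelf 7 (new)  [load 200/390]
  200 → shelf 8 (new)  [load 200/390]
  330 → shelf 9 (new)  [load 330/390]
9 shelves opened.

9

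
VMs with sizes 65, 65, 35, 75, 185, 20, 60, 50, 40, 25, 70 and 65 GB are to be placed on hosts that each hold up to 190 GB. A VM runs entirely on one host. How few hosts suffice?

Total = 185 + 75 + 70 + 65 + 65 + 65 + 60 + 50 + 40 + 35 + 25 + 20 = 755 GB.
Lower bound: ⌈755/190⌉ = 4 hosts.
A packing using 4 hosts:
  host 1: 185 = 185
  host 2: 75 + 70 + 25 + 20 = 190
  host 3: 65 + 65 + 60 = 190
  host 4: 65 + 50 + 40 + 35 = 190
This matches the lower bound, so 4 is optimal.

4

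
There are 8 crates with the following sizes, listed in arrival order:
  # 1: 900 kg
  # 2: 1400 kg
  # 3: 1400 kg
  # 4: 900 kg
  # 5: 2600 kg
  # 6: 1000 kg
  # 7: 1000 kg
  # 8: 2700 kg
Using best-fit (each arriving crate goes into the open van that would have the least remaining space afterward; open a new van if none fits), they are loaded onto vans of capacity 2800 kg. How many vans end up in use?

  900 → van 1 (new)  [load 900/2800]
  1400 → van 1  [load 2300/2800]
  1400 → van 2 (new)  [load 1400/2800]
  900 → van 2  [load 2300/2800]
  2600 → van 3 (new)  [load 2600/2800]
  1000 → van 4 (new)  [load 1000/2800]
  1000 → van 4  [load 2000/2800]
  2700 → van 5 (new)  [load 2700/2800]
5 vans opened.

5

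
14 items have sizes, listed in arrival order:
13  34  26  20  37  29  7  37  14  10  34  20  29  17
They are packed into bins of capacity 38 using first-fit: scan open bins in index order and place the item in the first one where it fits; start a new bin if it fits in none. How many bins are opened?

  13 → bin 1 (new)  [load 13/38]
  34 → bin 2 (new)  [load 34/38]
  26 → bin 3 (new)  [load 26/38]
  20 → bin 1  [load 33/38]
  37 → bin 4 (new)  [load 37/38]
  29 → bin 5 (new)  [load 29/38]
  7 → bin 3  [load 33/38]
  37 → bin 6 (new)  [load 37/38]
  14 → bin 7 (new)  [load 14/38]
  10 → bin 7  [load 24/38]
  34 → bin 8 (new)  [load 34/38]
  20 → bin 9 (new)  [load 20/38]
  29 → bin 10 (new)  [load 29/38]
  17 → bin 9  [load 37/38]
10 bins opened.

10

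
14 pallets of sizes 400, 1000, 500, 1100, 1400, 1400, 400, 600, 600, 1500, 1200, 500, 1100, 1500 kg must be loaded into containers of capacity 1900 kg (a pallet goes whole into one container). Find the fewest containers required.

8

Total = 1500 + 1500 + 1400 + 1400 + 1200 + 1100 + 1100 + 1000 + 600 + 600 + 500 + 500 + 400 + 400 = 13200 kg.
Lower bound: ⌈13200/1900⌉ = 7 containers.
Also, 8 pallets each exceed 950 kg, and no two of those can share a container, so at least 8 containers are needed.
A packing using 8 containers:
  container 1: 1500 + 400 = 1900
  container 2: 1500 + 400 = 1900
  container 3: 1400 + 500 = 1900
  container 4: 1400 + 500 = 1900
  container 5: 1200 + 600 = 1800
  container 6: 1100 + 600 = 1700
  container 7: 1100 = 1100
  container 8: 1000 = 1000
This matches the lower bound, so 8 is optimal.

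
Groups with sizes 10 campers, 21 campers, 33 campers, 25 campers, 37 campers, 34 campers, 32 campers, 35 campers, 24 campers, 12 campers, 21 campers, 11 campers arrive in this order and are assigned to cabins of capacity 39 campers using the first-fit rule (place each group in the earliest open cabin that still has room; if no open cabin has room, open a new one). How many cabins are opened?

9

  10 → cabin 1 (new)  [load 10/39]
  21 → cabin 1  [load 31/39]
  33 → cabin 2 (new)  [load 33/39]
  25 → cabin 3 (new)  [load 25/39]
  37 → cabin 4 (new)  [load 37/39]
  34 → cabin 5 (new)  [load 34/39]
  32 → cabin 6 (new)  [load 32/39]
  35 → cabin 7 (new)  [load 35/39]
  24 → cabin 8 (new)  [load 24/39]
  12 → cabin 3  [load 37/39]
  21 → cabin 9 (new)  [load 21/39]
  11 → cabin 8  [load 35/39]
9 cabins opened.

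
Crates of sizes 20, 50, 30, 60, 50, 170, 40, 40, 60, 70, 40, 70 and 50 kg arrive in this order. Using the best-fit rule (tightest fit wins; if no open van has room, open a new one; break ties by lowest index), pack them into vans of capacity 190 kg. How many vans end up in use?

5

  20 → van 1 (new)  [load 20/190]
  50 → van 1  [load 70/190]
  30 → van 1  [load 100/190]
  60 → van 1  [load 160/190]
  50 → van 2 (new)  [load 50/190]
  170 → van 3 (new)  [load 170/190]
  40 → van 2  [load 90/190]
  40 → van 2  [load 130/190]
  60 → van 2  [load 190/190]
  70 → van 4 (new)  [load 70/190]
  40 → van 4  [load 110/190]
  70 → van 4  [load 180/190]
  50 → van 5 (new)  [load 50/190]
5 vans opened.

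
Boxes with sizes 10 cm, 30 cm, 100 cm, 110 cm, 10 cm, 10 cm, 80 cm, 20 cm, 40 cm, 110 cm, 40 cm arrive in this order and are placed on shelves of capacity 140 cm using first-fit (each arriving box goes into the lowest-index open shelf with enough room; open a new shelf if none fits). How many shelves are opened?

  10 → shelf 1 (new)  [load 10/140]
  30 → shelf 1  [load 40/140]
  100 → shelf 1  [load 140/140]
  110 → shelf 2 (new)  [load 110/140]
  10 → shelf 2  [load 120/140]
  10 → shelf 2  [load 130/140]
  80 → shelf 3 (new)  [load 80/140]
  20 → shelf 3  [load 100/140]
  40 → shelf 3  [load 140/140]
  110 → shelf 4 (new)  [load 110/140]
  40 → shelf 5 (new)  [load 40/140]
5 shelves opened.

5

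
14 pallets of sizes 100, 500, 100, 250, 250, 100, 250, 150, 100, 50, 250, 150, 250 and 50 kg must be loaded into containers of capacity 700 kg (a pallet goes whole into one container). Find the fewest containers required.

Total = 500 + 250 + 250 + 250 + 250 + 250 + 150 + 150 + 100 + 100 + 100 + 100 + 50 + 50 = 2550 kg.
Lower bound: ⌈2550/700⌉ = 4 containers.
A packing using 4 containers:
  container 1: 500 + 150 + 50 = 700
  container 2: 250 + 250 + 150 + 50 = 700
  container 3: 250 + 250 + 100 + 100 = 700
  container 4: 250 + 100 + 100 = 450
This matches the lower bound, so 4 is optimal.

4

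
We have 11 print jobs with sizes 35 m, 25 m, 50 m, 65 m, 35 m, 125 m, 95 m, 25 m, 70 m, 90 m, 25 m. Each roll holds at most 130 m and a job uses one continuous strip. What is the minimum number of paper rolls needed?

Total = 125 + 95 + 90 + 70 + 65 + 50 + 35 + 35 + 25 + 25 + 25 = 640 m.
Lower bound: ⌈640/130⌉ = 5 paper rolls.
A packing using 6 paper rolls:
  roll 1: 125 = 125
  roll 2: 95 + 35 = 130
  roll 3: 90 + 35 = 125
  roll 4: 70 + 50 = 120
  roll 5: 65 + 25 + 25 = 115
  roll 6: 25 = 25
No arrangement into 5 paper rolls stays within capacity, so 6 is optimal.

6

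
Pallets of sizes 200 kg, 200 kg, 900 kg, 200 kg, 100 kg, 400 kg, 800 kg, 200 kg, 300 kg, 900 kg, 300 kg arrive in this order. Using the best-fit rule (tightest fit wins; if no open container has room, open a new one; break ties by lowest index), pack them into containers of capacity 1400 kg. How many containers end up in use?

  200 → container 1 (new)  [load 200/1400]
  200 → container 1  [load 400/1400]
  900 → container 1  [load 1300/1400]
  200 → container 2 (new)  [load 200/1400]
  100 → container 1  [load 1400/1400]
  400 → container 2  [load 600/1400]
  800 → container 2  [load 1400/1400]
  200 → container 3 (new)  [load 200/1400]
  300 → container 3  [load 500/1400]
  900 → container 3  [load 1400/1400]
  300 → container 4 (new)  [load 300/1400]
4 containers opened.

4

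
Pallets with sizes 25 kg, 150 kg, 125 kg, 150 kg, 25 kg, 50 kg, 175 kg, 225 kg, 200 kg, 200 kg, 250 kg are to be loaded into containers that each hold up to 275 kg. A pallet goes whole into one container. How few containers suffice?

7

Total = 250 + 225 + 200 + 200 + 175 + 150 + 150 + 125 + 50 + 25 + 25 = 1575 kg.
Lower bound: ⌈1575/275⌉ = 6 containers.
Also, 7 pallets each exceed 275/2 kg, and no two of those can share a container, so at least 7 containers are needed.
A packing using 7 containers:
  container 1: 250 + 25 = 275
  container 2: 225 + 50 = 275
  container 3: 200 + 25 = 225
  container 4: 200 = 200
  container 5: 175 = 175
  container 6: 150 + 125 = 275
  container 7: 150 = 150
This matches the lower bound, so 7 is optimal.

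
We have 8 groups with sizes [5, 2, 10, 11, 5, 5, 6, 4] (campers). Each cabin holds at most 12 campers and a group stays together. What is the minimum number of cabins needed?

Total = 11 + 10 + 6 + 5 + 5 + 5 + 4 + 2 = 48 campers.
Lower bound: ⌈48/12⌉ = 4 cabins.
A packing using 5 cabins:
  cabin 1: 11 = 11
  cabin 2: 10 + 2 = 12
  cabin 3: 6 + 5 = 11
  cabin 4: 5 + 5 = 10
  cabin 5: 4 = 4
No arrangement into 4 cabins stays within capacity, so 5 is optimal.

5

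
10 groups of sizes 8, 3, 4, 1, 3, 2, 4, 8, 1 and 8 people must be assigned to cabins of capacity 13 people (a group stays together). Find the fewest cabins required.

4

Total = 8 + 8 + 8 + 4 + 4 + 3 + 3 + 2 + 1 + 1 = 42 people.
Lower bound: ⌈42/13⌉ = 4 cabins.
A packing using 4 cabins:
  cabin 1: 8 + 4 + 1 = 13
  cabin 2: 8 + 4 + 1 = 13
  cabin 3: 8 + 3 + 2 = 13
  cabin 4: 3 = 3
This matches the lower bound, so 4 is optimal.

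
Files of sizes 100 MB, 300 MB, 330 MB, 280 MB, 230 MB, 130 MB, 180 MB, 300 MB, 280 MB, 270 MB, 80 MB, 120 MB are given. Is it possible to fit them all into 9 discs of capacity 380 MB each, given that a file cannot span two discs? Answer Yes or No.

Yes

A valid assignment using 8 discs:
  disc 1: 330 = 330
  disc 2: 300 + 80 = 380
  disc 3: 300 = 300
  disc 4: 280 + 100 = 380
  disc 5: 280 = 280
  disc 6: 270 = 270
  disc 7: 230 + 130 = 360
  disc 8: 180 + 120 = 300
That uses only 8 ≤ 9, so 9 discs are enough.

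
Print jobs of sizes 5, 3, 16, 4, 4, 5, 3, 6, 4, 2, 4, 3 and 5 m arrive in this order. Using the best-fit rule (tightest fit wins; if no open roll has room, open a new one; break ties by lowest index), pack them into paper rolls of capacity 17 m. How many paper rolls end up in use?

4

  5 → roll 1 (new)  [load 5/17]
  3 → roll 1  [load 8/17]
  16 → roll 2 (new)  [load 16/17]
  4 → roll 1  [load 12/17]
  4 → roll 1  [load 16/17]
  5 → roll 3 (new)  [load 5/17]
  3 → roll 3  [load 8/17]
  6 → roll 3  [load 14/17]
  4 → roll 4 (new)  [load 4/17]
  2 → roll 3  [load 16/17]
  4 → roll 4  [load 8/17]
  3 → roll 4  [load 11/17]
  5 → roll 4  [load 16/17]
4 paper rolls opened.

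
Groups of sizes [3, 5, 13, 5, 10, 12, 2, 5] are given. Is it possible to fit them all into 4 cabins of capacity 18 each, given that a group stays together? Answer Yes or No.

Yes

A valid assignment using 4 cabins:
  cabin 1: 13 + 5 = 18
  cabin 2: 12 + 5 = 17
  cabin 3: 10 + 5 + 3 = 18
  cabin 4: 2 = 2
Every load is within 18, so 4 cabins suffice.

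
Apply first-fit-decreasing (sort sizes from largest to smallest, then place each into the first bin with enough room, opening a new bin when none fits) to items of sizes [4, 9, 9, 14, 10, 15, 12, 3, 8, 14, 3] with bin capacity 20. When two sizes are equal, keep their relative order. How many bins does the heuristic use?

6

Sorted descending: 15, 14, 14, 12, 10, 9, 9, 8, 4, 3, 3.
  15 → bin 1 (new)  [load 15/20]
  14 → bin 2 (new)  [load 14/20]
  14 → bin 3 (new)  [load 14/20]
  12 → bin 4 (new)  [load 12/20]
  10 → bin 5 (new)  [load 10/20]
  9 → bin 5  [load 19/20]
  9 → bin 6 (new)  [load 9/20]
  8 → bin 4  [load 20/20]
  4 → bin 1  [load 19/20]
  3 → bin 2  [load 17/20]
  3 → bin 2  [load 20/20]
6 bins opened.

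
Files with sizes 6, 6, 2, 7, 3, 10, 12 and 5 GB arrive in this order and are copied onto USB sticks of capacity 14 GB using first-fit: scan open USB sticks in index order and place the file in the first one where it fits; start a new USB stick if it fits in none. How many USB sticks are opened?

  6 → USB stick 1 (new)  [load 6/14]
  6 → USB stick 1  [load 12/14]
  2 → USB stick 1  [load 14/14]
  7 → USB stick 2 (new)  [load 7/14]
  3 → USB stick 2  [load 10/14]
  10 → USB stick 3 (new)  [load 10/14]
  12 → USB stick 4 (new)  [load 12/14]
  5 → USB stick 5 (new)  [load 5/14]
5 USB sticks opened.

5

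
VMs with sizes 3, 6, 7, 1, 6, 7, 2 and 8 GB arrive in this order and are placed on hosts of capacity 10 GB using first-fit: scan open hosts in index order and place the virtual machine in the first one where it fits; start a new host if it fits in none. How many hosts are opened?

  3 → host 1 (new)  [load 3/10]
  6 → host 1  [load 9/10]
  7 → host 2 (new)  [load 7/10]
  1 → host 1  [load 10/10]
  6 → host 3 (new)  [load 6/10]
  7 → host 4 (new)  [load 7/10]
  2 → host 2  [load 9/10]
  8 → host 5 (new)  [load 8/10]
5 hosts opened.

5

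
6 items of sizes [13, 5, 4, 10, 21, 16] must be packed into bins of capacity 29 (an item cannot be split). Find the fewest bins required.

3

Total = 21 + 16 + 13 + 10 + 5 + 4 = 69.
Lower bound: ⌈69/29⌉ = 3 bins.
A packing using 3 bins:
  bin 1: 21 + 5 = 26
  bin 2: 16 + 13 = 29
  bin 3: 10 + 4 = 14
This matches the lower bound, so 3 is optimal.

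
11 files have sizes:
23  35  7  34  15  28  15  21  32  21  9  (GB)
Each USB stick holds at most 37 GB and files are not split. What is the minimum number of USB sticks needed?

Total = 35 + 34 + 32 + 28 + 23 + 21 + 21 + 15 + 15 + 9 + 7 = 240 GB.
Lower bound: ⌈240/37⌉ = 7 USB sticks.
A packing using 7 USB sticks:
  USB stick 1: 35 = 35
  USB stick 2: 34 = 34
  USB stick 3: 32 = 32
  USB stick 4: 28 + 9 = 37
  USB stick 5: 23 + 7 = 30
  USB stick 6: 21 + 15 = 36
  USB stick 7: 21 + 15 = 36
This matches the lower bound, so 7 is optimal.

7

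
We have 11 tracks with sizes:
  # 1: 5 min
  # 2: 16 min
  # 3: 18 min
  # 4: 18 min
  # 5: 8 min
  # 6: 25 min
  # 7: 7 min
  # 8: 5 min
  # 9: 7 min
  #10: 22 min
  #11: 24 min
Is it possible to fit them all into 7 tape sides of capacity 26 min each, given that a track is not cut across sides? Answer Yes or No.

Yes

A valid assignment using 7 tape sides:
  side 1: 25 = 25
  side 2: 24 = 24
  side 3: 22 = 22
  side 4: 18 + 8 = 26
  side 5: 18 + 7 = 25
  side 6: 16 + 7 = 23
  side 7: 5 + 5 = 10
Every load is within 26 min, so 7 tape sides suffice.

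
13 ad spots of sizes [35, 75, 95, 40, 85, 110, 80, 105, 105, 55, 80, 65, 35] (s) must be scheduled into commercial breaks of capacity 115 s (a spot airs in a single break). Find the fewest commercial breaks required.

Total = 110 + 105 + 105 + 95 + 85 + 80 + 80 + 75 + 65 + 55 + 40 + 35 + 35 = 965 s.
Lower bound: ⌈965/115⌉ = 9 commercial breaks.
A packing using 10 commercial breaks:
  break 1: 110 = 110
  break 2: 105 = 105
  break 3: 105 = 105
  break 4: 95 = 95
  break 5: 85 = 85
  break 6: 80 + 35 = 115
  break 7: 80 + 35 = 115
  break 8: 75 + 40 = 115
  break 9: 65 = 65
  break 10: 55 = 55
No arrangement into 9 commercial breaks stays within capacity, so 10 is optimal.

10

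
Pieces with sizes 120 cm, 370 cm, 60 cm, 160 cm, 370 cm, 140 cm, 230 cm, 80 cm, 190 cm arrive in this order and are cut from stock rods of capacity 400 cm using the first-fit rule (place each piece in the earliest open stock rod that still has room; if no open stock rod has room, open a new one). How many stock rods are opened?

  120 → stock rod 1 (new)  [load 120/400]
  370 → stock rod 2 (new)  [load 370/400]
  60 → stock rod 1  [load 180/400]
  160 → stock rod 1  [load 340/400]
  370 → stock rod 3 (new)  [load 370/400]
  140 → stock rod 4 (new)  [load 140/400]
  230 → stock rod 4  [load 370/400]
  80 → stock rod 5 (new)  [load 80/400]
  190 → stock rod 5  [load 270/400]
5 stock rods opened.

5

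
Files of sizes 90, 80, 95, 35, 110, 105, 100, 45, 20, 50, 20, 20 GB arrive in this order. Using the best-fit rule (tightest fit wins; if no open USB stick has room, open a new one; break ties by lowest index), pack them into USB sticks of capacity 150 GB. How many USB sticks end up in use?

6

  90 → USB stick 1 (new)  [load 90/150]
  80 → USB stick 2 (new)  [load 80/150]
  95 → USB stick 3 (new)  [load 95/150]
  35 → USB stick 3  [load 130/150]
  110 → USB stick 4 (new)  [load 110/150]
  105 → USB stick 5 (new)  [load 105/150]
  100 → USB stick 6 (new)  [load 100/150]
  45 → USB stick 5  [load 150/150]
  20 → USB stick 3  [load 150/150]
  50 → USB stick 6  [load 150/150]
  20 → USB stick 4  [load 130/150]
  20 → USB stick 4  [load 150/150]
6 USB sticks opened.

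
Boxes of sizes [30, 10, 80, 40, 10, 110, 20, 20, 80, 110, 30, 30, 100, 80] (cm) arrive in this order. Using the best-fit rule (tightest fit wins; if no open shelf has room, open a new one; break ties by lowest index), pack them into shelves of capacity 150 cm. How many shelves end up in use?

6

  30 → shelf 1 (new)  [load 30/150]
  10 → shelf 1  [load 40/150]
  80 → shelf 1  [load 120/150]
  40 → shelf 2 (new)  [load 40/150]
  10 → shelf 1  [load 130/150]
  110 → shelf 2  [load 150/150]
  20 → shelf 1  [load 150/150]
  20 → shelf 3 (new)  [load 20/150]
  80 → shelf 3  [load 100/150]
  110 → shelf 4 (new)  [load 110/150]
  30 → shelf 4  [load 140/150]
  30 → shelf 3  [load 130/150]
  100 → shelf 5 (new)  [load 100/150]
  80 → shelf 6 (new)  [load 80/150]
6 shelves opened.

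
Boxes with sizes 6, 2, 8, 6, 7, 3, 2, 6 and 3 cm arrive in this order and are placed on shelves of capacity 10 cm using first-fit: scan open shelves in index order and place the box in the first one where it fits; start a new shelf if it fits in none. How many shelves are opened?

  6 → shelf 1 (new)  [load 6/10]
  2 → shelf 1  [load 8/10]
  8 → shelf 2 (new)  [load 8/10]
  6 → shelf 3 (new)  [load 6/10]
  7 → shelf 4 (new)  [load 7/10]
  3 → shelf 3  [load 9/10]
  2 → shelf 1  [load 10/10]
  6 → shelf 5 (new)  [load 6/10]
  3 → shelf 4  [load 10/10]
5 shelves opened.

5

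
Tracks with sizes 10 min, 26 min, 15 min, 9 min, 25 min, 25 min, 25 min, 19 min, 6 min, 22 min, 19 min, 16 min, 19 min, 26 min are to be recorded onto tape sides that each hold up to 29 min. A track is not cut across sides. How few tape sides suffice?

Total = 26 + 26 + 25 + 25 + 25 + 22 + 19 + 19 + 19 + 16 + 15 + 10 + 9 + 6 = 262 min.
Lower bound: ⌈262/29⌉ = 10 tape sides.
Also, 11 tracks each exceed 29/2 min, and no two of those can share a side, so at least 11 tape sides are needed.
A packing using 11 tape sides:
  side 1: 26 = 26
  side 2: 26 = 26
  side 3: 25 = 25
  side 4: 25 = 25
  side 5: 25 = 25
  side 6: 22 + 6 = 28
  side 7: 19 + 10 = 29
  side 8: 19 + 9 = 28
  side 9: 19 = 19
  side 10: 16 = 16
  side 11: 15 = 15
This matches the lower bound, so 11 is optimal.

11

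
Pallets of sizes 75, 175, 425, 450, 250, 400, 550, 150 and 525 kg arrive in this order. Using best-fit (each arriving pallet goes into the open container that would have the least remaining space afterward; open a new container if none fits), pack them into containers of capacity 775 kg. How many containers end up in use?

  75 → container 1 (new)  [load 75/775]
  175 → container 1  [load 250/775]
  425 → container 1  [load 675/775]
  450 → container 2 (new)  [load 450/775]
  250 → container 2  [load 700/775]
  400 → container 3 (new)  [load 400/775]
  550 → container 4 (new)  [load 550/775]
  150 → container 4  [load 700/775]
  525 → container 5 (new)  [load 525/775]
5 containers opened.

5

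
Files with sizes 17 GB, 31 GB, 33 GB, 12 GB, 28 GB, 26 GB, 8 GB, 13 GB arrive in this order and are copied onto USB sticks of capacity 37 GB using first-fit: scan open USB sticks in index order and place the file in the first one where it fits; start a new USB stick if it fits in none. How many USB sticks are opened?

  17 → USB stick 1 (new)  [load 17/37]
  31 → USB stick 2 (new)  [load 31/37]
  33 → USB stick 3 (new)  [load 33/37]
  12 → USB stick 1  [load 29/37]
  28 → USB stick 4 (new)  [load 28/37]
  26 → USB stick 5 (new)  [load 26/37]
  8 → USB stick 1  [load 37/37]
  13 → USB stick 6 (new)  [load 13/37]
6 USB sticks opened.

6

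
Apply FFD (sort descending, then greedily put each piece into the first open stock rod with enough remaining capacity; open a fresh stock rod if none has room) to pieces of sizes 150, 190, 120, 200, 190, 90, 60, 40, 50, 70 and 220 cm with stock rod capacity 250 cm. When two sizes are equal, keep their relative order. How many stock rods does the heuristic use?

6

Sorted descending: 220, 200, 190, 190, 150, 120, 90, 70, 60, 50, 40.
  220 → stock rod 1 (new)  [load 220/250]
  200 → stock rod 2 (new)  [load 200/250]
  190 → stock rod 3 (new)  [load 190/250]
  190 → stock rod 4 (new)  [load 190/250]
  150 → stock rod 5 (new)  [load 150/250]
  120 → stock rod 6 (new)  [load 120/250]
  90 → stock rod 5  [load 240/250]
  70 → stock rod 6  [load 190/250]
  60 → stock rod 3  [load 250/250]
  50 → stock rod 2  [load 250/250]
  40 → stock rod 4  [load 230/250]
6 stock rods opened.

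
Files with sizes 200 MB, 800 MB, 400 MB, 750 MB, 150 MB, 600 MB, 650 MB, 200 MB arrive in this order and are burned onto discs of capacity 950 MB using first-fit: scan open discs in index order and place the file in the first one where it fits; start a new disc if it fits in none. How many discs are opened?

5

  200 → disc 1 (new)  [load 200/950]
  800 → disc 2 (new)  [load 800/950]
  400 → disc 1  [load 600/950]
  750 → disc 3 (new)  [load 750/950]
  150 → disc 1  [load 750/950]
  600 → disc 4 (new)  [load 600/950]
  650 → disc 5 (new)  [load 650/950]
  200 → disc 1  [load 950/950]
5 discs opened.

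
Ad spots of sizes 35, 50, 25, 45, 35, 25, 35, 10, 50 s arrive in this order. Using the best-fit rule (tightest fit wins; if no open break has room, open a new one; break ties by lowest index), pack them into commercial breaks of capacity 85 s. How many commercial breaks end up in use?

  35 → break 1 (new)  [load 35/85]
  50 → break 1  [load 85/85]
  25 → break 2 (new)  [load 25/85]
  45 → break 2  [load 70/85]
  35 → break 3 (new)  [load 35/85]
  25 → break 3  [load 60/85]
  35 → break 4 (new)  [load 35/85]
  10 → break 2  [load 80/85]
  50 → break 4  [load 85/85]
4 commercial breaks opened.

4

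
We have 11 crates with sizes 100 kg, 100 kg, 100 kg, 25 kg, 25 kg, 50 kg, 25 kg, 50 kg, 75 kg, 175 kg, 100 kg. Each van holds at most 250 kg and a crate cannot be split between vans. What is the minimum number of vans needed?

4

Total = 175 + 100 + 100 + 100 + 100 + 75 + 50 + 50 + 25 + 25 + 25 = 825 kg.
Lower bound: ⌈825/250⌉ = 4 vans.
A packing using 4 vans:
  van 1: 175 + 75 = 250
  van 2: 100 + 100 + 50 = 250
  van 3: 100 + 100 + 50 = 250
  van 4: 25 + 25 + 25 = 75
This matches the lower bound, so 4 is optimal.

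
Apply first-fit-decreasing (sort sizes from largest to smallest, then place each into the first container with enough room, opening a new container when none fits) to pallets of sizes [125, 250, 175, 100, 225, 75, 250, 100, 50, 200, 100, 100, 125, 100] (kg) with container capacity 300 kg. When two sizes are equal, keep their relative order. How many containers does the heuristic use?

7

Sorted descending: 250, 250, 225, 200, 175, 125, 125, 100, 100, 100, 100, 100, 75, 50.
  250 → container 1 (new)  [load 250/300]
  250 → container 2 (new)  [load 250/300]
  225 → container 3 (new)  [load 225/300]
  200 → container 4 (new)  [load 200/300]
  175 → container 5 (new)  [load 175/300]
  125 → container 5  [load 300/300]
  125 → container 6 (new)  [load 125/300]
  100 → container 4  [load 300/300]
  100 → container 6  [load 225/300]
  100 → container 7 (new)  [load 100/300]
  100 → container 7  [load 200/300]
  100 → container 7  [load 300/300]
  75 → container 3  [load 300/300]
  50 → container 1  [load 300/300]
7 containers opened.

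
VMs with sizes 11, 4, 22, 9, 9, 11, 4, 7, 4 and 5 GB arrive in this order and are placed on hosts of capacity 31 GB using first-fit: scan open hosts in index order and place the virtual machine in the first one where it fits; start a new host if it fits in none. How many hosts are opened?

3

  11 → host 1 (new)  [load 11/31]
  4 → host 1  [load 15/31]
  22 → host 2 (new)  [load 22/31]
  9 → host 1  [load 24/31]
  9 → host 2  [load 31/31]
  11 → host 3 (new)  [load 11/31]
  4 → host 1  [load 28/31]
  7 → host 3  [load 18/31]
  4 → host 3  [load 22/31]
  5 → host 3  [load 27/31]
3 hosts opened.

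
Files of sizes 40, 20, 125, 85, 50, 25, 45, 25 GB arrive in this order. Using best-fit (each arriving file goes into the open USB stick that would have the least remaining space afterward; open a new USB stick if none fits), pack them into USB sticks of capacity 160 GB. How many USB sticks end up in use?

3

  40 → USB stick 1 (new)  [load 40/160]
  20 → USB stick 1  [load 60/160]
  125 → USB stick 2 (new)  [load 125/160]
  85 → USB stick 1  [load 145/160]
  50 → USB stick 3 (new)  [load 50/160]
  25 → USB stick 2  [load 150/160]
  45 → USB stick 3  [load 95/160]
  25 → USB stick 3  [load 120/160]
3 USB sticks opened.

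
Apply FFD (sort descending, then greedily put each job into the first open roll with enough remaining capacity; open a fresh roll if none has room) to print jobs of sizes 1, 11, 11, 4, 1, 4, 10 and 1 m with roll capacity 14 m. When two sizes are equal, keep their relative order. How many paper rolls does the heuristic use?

Sorted descending: 11, 11, 10, 4, 4, 1, 1, 1.
  11 → roll 1 (new)  [load 11/14]
  11 → roll 2 (new)  [load 11/14]
  10 → roll 3 (new)  [load 10/14]
  4 → roll 3  [load 14/14]
  4 → roll 4 (new)  [load 4/14]
  1 → roll 1  [load 12/14]
  1 → roll 1  [load 13/14]
  1 → roll 1  [load 14/14]
4 paper rolls opened.

4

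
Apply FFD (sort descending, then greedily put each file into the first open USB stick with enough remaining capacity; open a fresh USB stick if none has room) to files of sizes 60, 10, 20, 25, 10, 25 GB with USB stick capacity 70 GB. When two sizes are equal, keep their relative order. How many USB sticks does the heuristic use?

3

Sorted descending: 60, 25, 25, 20, 10, 10.
  60 → USB stick 1 (new)  [load 60/70]
  25 → USB stick 2 (new)  [load 25/70]
  25 → USB stick 2  [load 50/70]
  20 → USB stick 2  [load 70/70]
  10 → USB stick 1  [load 70/70]
  10 → USB stick 3 (new)  [load 10/70]
3 USB sticks opened.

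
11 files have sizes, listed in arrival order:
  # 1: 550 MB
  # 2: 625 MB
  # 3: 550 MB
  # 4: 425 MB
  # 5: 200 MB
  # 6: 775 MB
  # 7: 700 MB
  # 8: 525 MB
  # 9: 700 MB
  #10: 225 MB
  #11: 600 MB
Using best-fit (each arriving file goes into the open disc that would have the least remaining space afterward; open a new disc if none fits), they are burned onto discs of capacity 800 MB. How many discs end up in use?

9

  550 → disc 1 (new)  [load 550/800]
  625 → disc 2 (new)  [load 625/800]
  550 → disc 3 (new)  [load 550/800]
  425 → disc 4 (new)  [load 425/800]
  200 → disc 1  [load 750/800]
  775 → disc 5 (new)  [load 775/800]
  700 → disc 6 (new)  [load 700/800]
  525 → disc 7 (new)  [load 525/800]
  700 → disc 8 (new)  [load 700/800]
  225 → disc 3  [load 775/800]
  600 → disc 9 (new)  [load 600/800]
9 discs opened.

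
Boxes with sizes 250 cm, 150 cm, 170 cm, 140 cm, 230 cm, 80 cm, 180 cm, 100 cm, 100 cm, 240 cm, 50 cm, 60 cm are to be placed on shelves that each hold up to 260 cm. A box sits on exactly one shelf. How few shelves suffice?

8

Total = 250 + 240 + 230 + 180 + 170 + 150 + 140 + 100 + 100 + 80 + 60 + 50 = 1750 cm.
Lower bound: ⌈1750/260⌉ = 7 shelves.
A packing using 8 shelves:
  shelf 1: 250 = 250
  shelf 2: 240 = 240
  shelf 3: 230 = 230
  shelf 4: 180 + 80 = 260
  shelf 5: 170 + 60 = 230
  shelf 6: 150 + 100 = 250
  shelf 7: 140 + 100 = 240
  shelf 8: 50 = 50
No arrangement into 7 shelves stays within capacity, so 8 is optimal.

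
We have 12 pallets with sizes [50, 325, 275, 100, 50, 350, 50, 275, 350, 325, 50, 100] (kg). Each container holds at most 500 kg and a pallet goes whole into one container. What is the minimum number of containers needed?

6

Total = 350 + 350 + 325 + 325 + 275 + 275 + 100 + 100 + 50 + 50 + 50 + 50 = 2300 kg.
Lower bound: ⌈2300/500⌉ = 5 containers.
Also, 6 pallets each exceed 250 kg, and no two of those can share a container, so at least 6 containers are needed.
A packing using 6 containers:
  container 1: 350 + 100 + 50 = 500
  container 2: 350 + 100 + 50 = 500
  container 3: 325 + 50 + 50 = 425
  container 4: 325 = 325
  container 5: 275 = 275
  container 6: 275 = 275
This matches the lower bound, so 6 is optimal.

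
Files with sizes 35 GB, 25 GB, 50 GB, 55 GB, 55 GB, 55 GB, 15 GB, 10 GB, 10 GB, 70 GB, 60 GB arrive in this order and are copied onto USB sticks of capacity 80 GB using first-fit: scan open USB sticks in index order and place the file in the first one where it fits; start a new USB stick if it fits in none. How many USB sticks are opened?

  35 → USB stick 1 (new)  [load 35/80]
  25 → USB stick 1  [load 60/80]
  50 → USB stick 2 (new)  [load 50/80]
  55 → USB stick 3 (new)  [load 55/80]
  55 → USB stick 4 (new)  [load 55/80]
  55 → USB stick 5 (new)  [load 55/80]
  15 → USB stick 1  [load 75/80]
  10 → USB stick 2  [load 60/80]
  10 → USB stick 2  [load 70/80]
  70 → USB stick 6 (new)  [load 70/80]
  60 → USB stick 7 (new)  [load 60/80]
7 USB sticks opened.

7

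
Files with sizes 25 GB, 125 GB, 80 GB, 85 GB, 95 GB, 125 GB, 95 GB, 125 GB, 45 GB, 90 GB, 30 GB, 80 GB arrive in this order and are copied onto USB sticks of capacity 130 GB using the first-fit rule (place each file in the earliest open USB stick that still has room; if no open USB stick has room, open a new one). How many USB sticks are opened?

9

  25 → USB stick 1 (new)  [load 25/130]
  125 → USB stick 2 (new)  [load 125/130]
  80 → USB stick 1  [load 105/130]
  85 → USB stick 3 (new)  [load 85/130]
  95 → USB stick 4 (new)  [load 95/130]
  125 → USB stick 5 (new)  [load 125/130]
  95 → USB stick 6 (new)  [load 95/130]
  125 → USB stick 7 (new)  [load 125/130]
  45 → USB stick 3  [load 130/130]
  90 → USB stick 8 (new)  [load 90/130]
  30 → USB stick 4  [load 125/130]
  80 → USB stick 9 (new)  [load 80/130]
9 USB sticks opened.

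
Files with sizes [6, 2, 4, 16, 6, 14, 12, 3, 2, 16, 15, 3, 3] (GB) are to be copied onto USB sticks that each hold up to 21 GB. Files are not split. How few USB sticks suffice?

5

Total = 16 + 16 + 15 + 14 + 12 + 6 + 6 + 4 + 3 + 3 + 3 + 2 + 2 = 102 GB.
Lower bound: ⌈102/21⌉ = 5 USB sticks.
A packing using 5 USB sticks:
  USB stick 1: 16 + 4 = 20
  USB stick 2: 16 + 3 + 2 = 21
  USB stick 3: 15 + 6 = 21
  USB stick 4: 14 + 6 = 20
  USB stick 5: 12 + 3 + 3 + 2 = 20
This matches the lower bound, so 5 is optimal.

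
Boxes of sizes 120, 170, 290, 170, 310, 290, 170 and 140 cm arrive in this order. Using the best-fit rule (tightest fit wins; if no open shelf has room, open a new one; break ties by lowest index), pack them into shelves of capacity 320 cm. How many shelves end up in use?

  120 → shelf 1 (new)  [load 120/320]
  170 → shelf 1  [load 290/320]
  290 → shelf 2 (new)  [load 290/320]
  170 → shelf 3 (new)  [load 170/320]
  310 → shelf 4 (new)  [load 310/320]
  290 → shelf 5 (new)  [load 290/320]
  170 → shelf 6 (new)  [load 170/320]
  140 → shelf 3  [load 310/320]
6 shelves opened.

6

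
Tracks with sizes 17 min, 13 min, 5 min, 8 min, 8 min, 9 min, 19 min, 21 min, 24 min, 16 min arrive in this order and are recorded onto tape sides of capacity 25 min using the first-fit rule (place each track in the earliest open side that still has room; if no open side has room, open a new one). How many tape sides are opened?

  17 → side 1 (new)  [load 17/25]
  13 → side 2 (new)  [load 13/25]
  5 → side 1  [load 22/25]
  8 → side 2  [load 21/25]
  8 → side 3 (new)  [load 8/25]
  9 → side 3  [load 17/25]
  19 → side 4 (new)  [load 19/25]
  21 → side 5 (new)  [load 21/25]
  24 → side 6 (new)  [load 24/25]
  16 → side 7 (new)  [load 16/25]
7 tape sides opened.

7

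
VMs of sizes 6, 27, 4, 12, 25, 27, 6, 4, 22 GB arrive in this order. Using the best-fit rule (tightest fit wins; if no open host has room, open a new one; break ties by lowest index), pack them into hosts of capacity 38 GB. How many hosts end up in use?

4

  6 → host 1 (new)  [load 6/38]
  27 → host 1  [load 33/38]
  4 → host 1  [load 37/38]
  12 → host 2 (new)  [load 12/38]
  25 → host 2  [load 37/38]
  27 → host 3 (new)  [load 27/38]
  6 → host 3  [load 33/38]
  4 → host 3  [load 37/38]
  22 → host 4 (new)  [load 22/38]
4 hosts opened.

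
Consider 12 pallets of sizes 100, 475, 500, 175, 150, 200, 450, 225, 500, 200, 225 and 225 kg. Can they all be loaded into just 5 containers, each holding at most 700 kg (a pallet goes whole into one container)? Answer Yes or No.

Yes

A valid assignment using 5 containers:
  container 1: 500 + 200 = 700
  container 2: 500 + 200 = 700
  container 3: 475 + 225 = 700
  container 4: 450 + 225 = 675
  container 5: 225 + 175 + 150 + 100 = 650
Every load is within 700 kg, so 5 containers suffice.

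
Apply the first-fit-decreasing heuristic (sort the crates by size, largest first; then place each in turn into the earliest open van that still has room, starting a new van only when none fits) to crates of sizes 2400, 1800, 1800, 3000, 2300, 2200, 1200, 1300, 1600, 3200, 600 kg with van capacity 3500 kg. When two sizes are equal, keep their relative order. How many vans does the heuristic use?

Sorted descending: 3200, 3000, 2400, 2300, 2200, 1800, 1800, 1600, 1300, 1200, 600.
  3200 → van 1 (new)  [load 3200/3500]
  3000 → van 2 (new)  [load 3000/3500]
  2400 → van 3 (new)  [load 2400/3500]
  2300 → van 4 (new)  [load 2300/3500]
  2200 → van 5 (new)  [load 2200/3500]
  1800 → van 6 (new)  [load 1800/3500]
  1800 → van 7 (new)  [load 1800/3500]
  1600 → van 6  [load 3400/3500]
  1300 → van 5  [load 3500/3500]
  1200 → van 4  [load 3500/3500]
  600 → van 3  [load 3000/3500]
7 vans opened.

7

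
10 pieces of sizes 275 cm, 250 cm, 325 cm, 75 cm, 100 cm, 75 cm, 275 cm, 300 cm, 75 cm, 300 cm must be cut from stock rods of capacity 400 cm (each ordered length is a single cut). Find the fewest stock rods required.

6

Total = 325 + 300 + 300 + 275 + 275 + 250 + 100 + 75 + 75 + 75 = 2050 cm.
Lower bound: ⌈2050/400⌉ = 6 stock rods.
A packing using 6 stock rods:
  stock rod 1: 325 + 75 = 400
  stock rod 2: 300 + 100 = 400
  stock rod 3: 300 + 75 = 375
  stock rod 4: 275 + 75 = 350
  stock rod 5: 275 = 275
  stock rod 6: 250 = 250
This matches the lower bound, so 6 is optimal.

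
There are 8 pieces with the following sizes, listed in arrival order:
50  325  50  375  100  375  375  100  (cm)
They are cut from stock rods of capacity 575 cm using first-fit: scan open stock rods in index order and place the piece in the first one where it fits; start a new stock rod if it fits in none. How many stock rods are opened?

  50 → stock rod 1 (new)  [load 50/575]
  325 → stock rod 1  [load 375/575]
  50 → stock rod 1  [load 425/575]
  375 → stock rod 2 (new)  [load 375/575]
  100 → stock rod 1  [load 525/575]
  375 → stock rod 3 (new)  [load 375/575]
  375 → stock rod 4 (new)  [load 375/575]
  100 → stock rod 2  [load 475/575]
4 stock rods opened.

4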